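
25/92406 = 25/92406 = 0.00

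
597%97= 15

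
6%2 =0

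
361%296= 65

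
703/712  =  703/712  =  0.99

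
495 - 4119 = - 3624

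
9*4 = 36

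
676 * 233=157508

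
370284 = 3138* 118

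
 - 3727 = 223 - 3950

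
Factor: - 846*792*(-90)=60302880 = 2^5*3^6*5^1*11^1*47^1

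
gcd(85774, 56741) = 1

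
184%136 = 48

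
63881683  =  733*87151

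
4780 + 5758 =10538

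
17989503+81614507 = 99604010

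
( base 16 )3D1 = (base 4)33101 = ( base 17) 368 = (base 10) 977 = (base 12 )695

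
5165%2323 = 519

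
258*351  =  90558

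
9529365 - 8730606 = 798759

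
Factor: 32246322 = 2^1*3^1*23^1 * 233669^1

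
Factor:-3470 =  - 2^1*5^1 * 347^1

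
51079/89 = 51079/89 = 573.92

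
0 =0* 8814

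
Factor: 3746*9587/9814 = 7^(-1)*701^( - 1) * 1873^1 * 9587^1 = 17956451/4907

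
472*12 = 5664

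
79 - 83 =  - 4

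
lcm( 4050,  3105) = 93150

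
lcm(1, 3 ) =3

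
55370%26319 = 2732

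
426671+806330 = 1233001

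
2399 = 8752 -6353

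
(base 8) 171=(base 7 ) 232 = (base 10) 121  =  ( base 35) 3g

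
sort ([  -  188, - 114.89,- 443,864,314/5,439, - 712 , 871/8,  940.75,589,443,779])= [-712, - 443 , - 188 , - 114.89, 314/5,871/8, 439, 443,  589,  779,864,940.75 ] 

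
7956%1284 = 252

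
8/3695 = 8/3695=   0.00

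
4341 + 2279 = 6620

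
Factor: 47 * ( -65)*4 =  -  2^2*5^1 * 13^1* 47^1 = -12220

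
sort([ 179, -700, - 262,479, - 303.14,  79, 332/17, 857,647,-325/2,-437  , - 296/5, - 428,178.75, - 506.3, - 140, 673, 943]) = [ - 700, - 506.3, - 437,-428, - 303.14, - 262, - 325/2, - 140, - 296/5 , 332/17,79 , 178.75,179,479,  647, 673,857, 943]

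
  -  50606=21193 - 71799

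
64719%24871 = 14977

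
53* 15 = 795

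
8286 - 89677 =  - 81391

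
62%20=2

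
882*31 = 27342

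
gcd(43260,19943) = 7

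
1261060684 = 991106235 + 269954449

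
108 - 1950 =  - 1842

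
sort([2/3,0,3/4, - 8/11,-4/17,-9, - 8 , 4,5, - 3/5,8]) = [-9 ,-8,-8/11,-3/5, - 4/17, 0 , 2/3 , 3/4,4 , 5,8 ] 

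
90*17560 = 1580400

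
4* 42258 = 169032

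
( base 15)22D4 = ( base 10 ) 7399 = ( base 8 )16347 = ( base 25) bko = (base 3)101011001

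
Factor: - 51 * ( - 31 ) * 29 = 45849 = 3^1*17^1*29^1*31^1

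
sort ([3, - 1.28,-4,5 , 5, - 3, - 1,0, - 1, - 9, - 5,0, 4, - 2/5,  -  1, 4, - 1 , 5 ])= [ - 9 ,-5,-4, - 3, - 1.28,-1, - 1 , - 1 , - 1, - 2/5,0,0, 3, 4,4,5,5,5]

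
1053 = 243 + 810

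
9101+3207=12308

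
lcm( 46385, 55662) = 278310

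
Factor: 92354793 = 3^1*61^1 * 504671^1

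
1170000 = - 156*( - 7500) 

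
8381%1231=995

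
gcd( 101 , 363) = 1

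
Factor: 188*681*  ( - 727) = -2^2*3^1*47^1*227^1*727^1 = - 93076356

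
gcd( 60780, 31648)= 4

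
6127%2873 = 381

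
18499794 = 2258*8193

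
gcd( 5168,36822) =646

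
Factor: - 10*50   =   - 500 = - 2^2*5^3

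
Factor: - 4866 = -2^1 * 3^1*811^1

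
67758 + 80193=147951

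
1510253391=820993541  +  689259850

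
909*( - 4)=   - 3636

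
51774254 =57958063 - 6183809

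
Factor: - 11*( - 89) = 11^1*89^1 = 979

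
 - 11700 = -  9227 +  - 2473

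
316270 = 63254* 5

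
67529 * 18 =1215522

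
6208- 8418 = -2210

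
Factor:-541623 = -3^1 *180541^1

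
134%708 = 134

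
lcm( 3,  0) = 0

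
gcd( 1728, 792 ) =72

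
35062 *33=1157046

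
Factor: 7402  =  2^1*3701^1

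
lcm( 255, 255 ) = 255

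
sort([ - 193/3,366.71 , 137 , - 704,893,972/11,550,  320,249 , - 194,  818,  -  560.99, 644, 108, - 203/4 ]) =[-704, - 560.99, - 194 , - 193/3, - 203/4, 972/11, 108, 137, 249,320, 366.71,550,644,818,893]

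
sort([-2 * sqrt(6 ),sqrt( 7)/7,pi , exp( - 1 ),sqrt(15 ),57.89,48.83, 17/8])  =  [ - 2 * sqrt(6),exp ( - 1 ),sqrt ( 7) /7, 17/8,  pi,sqrt( 15), 48.83,57.89]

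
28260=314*90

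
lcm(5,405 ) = 405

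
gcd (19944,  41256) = 72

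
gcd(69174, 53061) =3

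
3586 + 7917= 11503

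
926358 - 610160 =316198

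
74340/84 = 885 = 885.00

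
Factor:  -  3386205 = -3^6*5^1*929^1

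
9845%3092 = 569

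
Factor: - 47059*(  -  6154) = 289601086 = 2^1 * 17^1*181^1 * 47059^1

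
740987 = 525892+215095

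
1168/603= 1168/603 = 1.94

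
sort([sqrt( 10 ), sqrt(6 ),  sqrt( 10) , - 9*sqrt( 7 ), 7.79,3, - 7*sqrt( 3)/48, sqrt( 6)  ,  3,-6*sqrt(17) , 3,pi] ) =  [ - 6*sqrt(17 ), - 9 * sqrt(7), - 7*sqrt( 3 ) /48,sqrt(6), sqrt(6 ),3,3, 3,pi,sqrt(10), sqrt( 10 ),7.79] 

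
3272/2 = 1636  =  1636.00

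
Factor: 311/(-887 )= -311^1*887^( - 1)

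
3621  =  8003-4382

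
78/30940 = 3/1190 = 0.00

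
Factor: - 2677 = -2677^1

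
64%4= 0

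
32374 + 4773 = 37147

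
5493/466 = 11 + 367/466 = 11.79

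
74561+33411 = 107972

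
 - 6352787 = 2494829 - 8847616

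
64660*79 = 5108140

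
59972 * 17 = 1019524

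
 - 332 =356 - 688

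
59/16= 59/16 = 3.69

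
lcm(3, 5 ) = 15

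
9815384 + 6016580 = 15831964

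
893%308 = 277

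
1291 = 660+631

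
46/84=23/42= 0.55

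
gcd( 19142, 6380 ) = 2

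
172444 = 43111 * 4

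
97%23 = 5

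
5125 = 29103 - 23978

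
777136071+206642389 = 983778460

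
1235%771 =464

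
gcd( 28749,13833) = 3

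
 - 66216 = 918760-984976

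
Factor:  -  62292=-2^2*3^1*29^1*179^1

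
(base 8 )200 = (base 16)80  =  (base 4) 2000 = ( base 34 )3Q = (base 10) 128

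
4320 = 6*720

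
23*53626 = 1233398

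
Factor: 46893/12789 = 3^( - 1)*11^1  =  11/3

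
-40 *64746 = -2589840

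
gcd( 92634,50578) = 2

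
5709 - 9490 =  - 3781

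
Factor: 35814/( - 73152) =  - 47/96 =- 2^( - 5) * 3^( - 1)*47^1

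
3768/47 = 3768/47 = 80.17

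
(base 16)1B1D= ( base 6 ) 52045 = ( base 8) 15435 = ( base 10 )6941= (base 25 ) b2g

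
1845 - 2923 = -1078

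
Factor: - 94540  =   -2^2* 5^1*29^1*163^1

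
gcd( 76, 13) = 1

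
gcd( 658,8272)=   94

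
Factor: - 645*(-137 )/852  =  29455/284 = 2^( - 2 )*5^1*43^1*71^(-1) *137^1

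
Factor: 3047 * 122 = 371734 = 2^1*11^1*61^1*277^1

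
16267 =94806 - 78539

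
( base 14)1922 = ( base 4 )1012322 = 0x11ba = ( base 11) 3456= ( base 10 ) 4538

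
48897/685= 48897/685 = 71.38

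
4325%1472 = 1381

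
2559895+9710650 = 12270545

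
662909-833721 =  - 170812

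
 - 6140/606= - 3070/303 = - 10.13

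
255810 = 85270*3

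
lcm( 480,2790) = 44640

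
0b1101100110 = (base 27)156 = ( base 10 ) 870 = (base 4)31212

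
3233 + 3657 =6890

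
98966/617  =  160 + 246/617 = 160.40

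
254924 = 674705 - 419781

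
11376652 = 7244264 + 4132388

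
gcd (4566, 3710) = 2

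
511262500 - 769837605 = - 258575105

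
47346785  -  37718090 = 9628695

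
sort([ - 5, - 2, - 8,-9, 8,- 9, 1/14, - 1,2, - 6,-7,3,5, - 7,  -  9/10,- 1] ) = [-9, - 9,-8, - 7,-7, - 6,-5, - 2, - 1,-1, - 9/10,1/14,2 , 3,5, 8 ]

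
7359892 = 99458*74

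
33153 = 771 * 43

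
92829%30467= 1428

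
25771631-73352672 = - 47581041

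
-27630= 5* ( - 5526)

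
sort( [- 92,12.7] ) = [- 92,12.7 ] 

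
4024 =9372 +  - 5348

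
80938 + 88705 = 169643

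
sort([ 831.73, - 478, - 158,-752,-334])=[ - 752, - 478 , - 334,-158, 831.73]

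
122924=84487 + 38437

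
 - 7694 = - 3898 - 3796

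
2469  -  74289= - 71820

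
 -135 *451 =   -  60885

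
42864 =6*7144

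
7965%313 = 140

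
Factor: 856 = 2^3 * 107^1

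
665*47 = 31255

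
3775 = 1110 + 2665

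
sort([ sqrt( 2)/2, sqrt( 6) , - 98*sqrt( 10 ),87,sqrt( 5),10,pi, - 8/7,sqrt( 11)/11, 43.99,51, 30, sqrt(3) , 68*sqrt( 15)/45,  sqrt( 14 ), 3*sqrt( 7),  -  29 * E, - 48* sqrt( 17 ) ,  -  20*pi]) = [- 98*sqrt(10), - 48*sqrt(17),-29*E,-20*pi , - 8/7,sqrt( 11)/11, sqrt( 2)/2, sqrt(3) , sqrt( 5) , sqrt( 6), pi, sqrt( 14) , 68*sqrt ( 15)/45 , 3*sqrt (7), 10  ,  30,43.99,51 , 87 ] 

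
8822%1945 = 1042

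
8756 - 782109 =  - 773353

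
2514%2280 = 234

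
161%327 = 161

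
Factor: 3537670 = 2^1*5^1*353767^1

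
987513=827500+160013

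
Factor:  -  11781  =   - 3^2*7^1*11^1*17^1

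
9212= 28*329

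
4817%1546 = 179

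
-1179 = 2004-3183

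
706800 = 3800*186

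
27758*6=166548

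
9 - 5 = 4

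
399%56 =7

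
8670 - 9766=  - 1096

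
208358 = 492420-284062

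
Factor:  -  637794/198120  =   - 2^ (  -  2 )*3^3*5^(-1)*13^( - 1) * 31^1 = -  837/260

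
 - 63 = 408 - 471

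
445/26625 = 89/5325= 0.02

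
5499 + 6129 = 11628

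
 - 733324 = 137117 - 870441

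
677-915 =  - 238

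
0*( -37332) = 0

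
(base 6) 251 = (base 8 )147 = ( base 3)10211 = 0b1100111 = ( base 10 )103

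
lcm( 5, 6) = 30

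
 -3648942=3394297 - 7043239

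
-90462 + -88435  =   - 178897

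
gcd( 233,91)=1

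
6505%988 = 577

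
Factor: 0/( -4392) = 0^1 = 0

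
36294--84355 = 120649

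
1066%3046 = 1066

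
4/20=1/5 = 0.20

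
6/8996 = 3/4498 = 0.00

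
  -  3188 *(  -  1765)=5626820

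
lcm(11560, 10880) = 184960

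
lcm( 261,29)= 261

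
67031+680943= 747974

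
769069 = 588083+180986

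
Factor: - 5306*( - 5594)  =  2^2*7^1*  379^1*2797^1 = 29681764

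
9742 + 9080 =18822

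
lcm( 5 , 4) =20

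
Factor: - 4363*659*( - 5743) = 659^1*4363^1*5743^1 = 16512371231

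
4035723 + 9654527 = 13690250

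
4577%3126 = 1451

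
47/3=15 + 2/3 = 15.67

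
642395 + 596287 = 1238682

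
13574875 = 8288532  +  5286343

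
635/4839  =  635/4839 = 0.13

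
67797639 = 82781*819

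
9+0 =9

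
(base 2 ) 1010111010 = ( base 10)698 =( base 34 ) ki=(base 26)10m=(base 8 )1272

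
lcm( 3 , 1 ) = 3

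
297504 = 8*37188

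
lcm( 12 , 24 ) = 24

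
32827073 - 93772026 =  - 60944953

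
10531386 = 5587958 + 4943428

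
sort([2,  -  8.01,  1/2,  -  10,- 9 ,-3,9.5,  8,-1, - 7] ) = [- 10,-9,-8.01,-7, -3,- 1, 1/2,2, 8,9.5 ]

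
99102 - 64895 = 34207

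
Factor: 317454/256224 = 2^ ( - 4 )*17^( - 1 ) *337^1=337/272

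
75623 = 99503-23880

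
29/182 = 29/182 = 0.16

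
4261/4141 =1  +  120/4141=1.03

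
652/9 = 72 + 4/9=72.44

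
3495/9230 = 699/1846 = 0.38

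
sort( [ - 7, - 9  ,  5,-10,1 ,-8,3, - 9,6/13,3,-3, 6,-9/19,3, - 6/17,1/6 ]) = [ - 10,-9, - 9 , - 8,-7,-3, - 9/19, - 6/17, 1/6 , 6/13,1,3,3,3 , 5, 6]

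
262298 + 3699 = 265997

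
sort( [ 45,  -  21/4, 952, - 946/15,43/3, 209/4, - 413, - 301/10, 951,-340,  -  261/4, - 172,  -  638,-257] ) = [ - 638, - 413,  -  340 ,  -  257 ,  -  172, - 261/4 , - 946/15,-301/10, - 21/4,43/3, 45 , 209/4, 951, 952]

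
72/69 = 24/23= 1.04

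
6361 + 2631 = 8992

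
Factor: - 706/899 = -2^1*29^(-1 )*31^( - 1 )*353^1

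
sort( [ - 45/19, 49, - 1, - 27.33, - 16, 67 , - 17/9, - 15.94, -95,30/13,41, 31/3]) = [-95, - 27.33, - 16, - 15.94 , - 45/19,-17/9, - 1, 30/13, 31/3,41, 49,67 ] 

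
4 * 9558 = 38232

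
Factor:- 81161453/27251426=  - 2^(-1 ) * 521^( - 1 )*26153^(- 1 )* 81161453^1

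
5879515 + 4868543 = 10748058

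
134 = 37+97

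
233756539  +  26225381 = 259981920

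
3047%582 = 137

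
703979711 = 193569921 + 510409790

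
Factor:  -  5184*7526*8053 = -2^7*3^4*53^1*71^1*8053^1 = -314186055552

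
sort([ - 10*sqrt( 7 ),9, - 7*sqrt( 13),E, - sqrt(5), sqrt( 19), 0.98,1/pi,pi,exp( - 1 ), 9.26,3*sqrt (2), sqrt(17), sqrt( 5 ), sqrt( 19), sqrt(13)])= [-10 * sqrt(7) , - 7* sqrt( 13),-sqrt ( 5 ), 1/pi, exp(-1), 0.98, sqrt(5 ) , E, pi, sqrt( 13),sqrt(17), 3*sqrt(2 ),sqrt(19) , sqrt(19), 9, 9.26 ]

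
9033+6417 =15450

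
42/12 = 3 + 1/2 = 3.50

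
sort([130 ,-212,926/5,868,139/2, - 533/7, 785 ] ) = [ - 212,-533/7,139/2,130, 926/5, 785,868 ] 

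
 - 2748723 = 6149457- 8898180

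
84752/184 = 10594/23 = 460.61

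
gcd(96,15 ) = 3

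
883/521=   883/521 =1.69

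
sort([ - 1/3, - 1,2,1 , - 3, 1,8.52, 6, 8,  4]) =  [ - 3,-1, - 1/3 , 1,1 , 2,4,6,8, 8.52 ] 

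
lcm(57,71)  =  4047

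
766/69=11 + 7/69 = 11.10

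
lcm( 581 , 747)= 5229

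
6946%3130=686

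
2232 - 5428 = -3196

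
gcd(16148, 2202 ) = 734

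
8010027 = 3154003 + 4856024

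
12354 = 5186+7168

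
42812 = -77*( - 556 )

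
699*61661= 43101039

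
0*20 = 0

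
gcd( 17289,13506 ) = 3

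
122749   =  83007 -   -  39742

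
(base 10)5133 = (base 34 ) 4ex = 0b1010000001101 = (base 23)9G4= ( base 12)2B79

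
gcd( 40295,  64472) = 8059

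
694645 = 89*7805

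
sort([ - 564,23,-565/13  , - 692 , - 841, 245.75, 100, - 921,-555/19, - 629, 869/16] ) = [- 921, - 841,-692,-629,-564,- 565/13, - 555/19, 23, 869/16,  100 , 245.75 ]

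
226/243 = 226/243 =0.93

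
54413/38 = 54413/38 = 1431.92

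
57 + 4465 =4522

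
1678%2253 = 1678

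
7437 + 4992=12429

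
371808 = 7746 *48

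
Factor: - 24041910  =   - 2^1*3^1*5^1 * 17^2*47^1*59^1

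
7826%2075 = 1601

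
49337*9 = 444033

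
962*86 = 82732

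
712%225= 37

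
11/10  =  1  +  1/10 = 1.10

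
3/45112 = 3/45112=0.00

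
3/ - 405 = -1/135 = - 0.01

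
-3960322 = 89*( - 44498)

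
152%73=6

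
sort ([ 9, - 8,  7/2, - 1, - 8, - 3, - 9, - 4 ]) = [ - 9, - 8, - 8, - 4, -3, - 1,7/2,9 ]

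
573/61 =573/61 = 9.39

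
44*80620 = 3547280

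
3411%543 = 153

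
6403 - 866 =5537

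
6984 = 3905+3079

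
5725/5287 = 1 + 438/5287  =  1.08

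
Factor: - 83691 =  - 3^2 * 17^1*547^1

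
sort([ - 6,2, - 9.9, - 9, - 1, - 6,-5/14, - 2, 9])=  [ - 9.9, - 9, - 6,  -  6, - 2, - 1, - 5/14 , 2 , 9]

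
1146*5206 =5966076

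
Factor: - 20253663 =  - 3^2 *47^1*47881^1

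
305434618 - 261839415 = 43595203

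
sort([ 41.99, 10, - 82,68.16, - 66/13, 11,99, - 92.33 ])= [ - 92.33,-82, - 66/13,10, 11,41.99,68.16, 99]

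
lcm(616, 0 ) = 0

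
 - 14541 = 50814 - 65355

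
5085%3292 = 1793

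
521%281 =240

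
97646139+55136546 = 152782685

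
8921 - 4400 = 4521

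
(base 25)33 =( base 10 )78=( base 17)4A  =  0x4E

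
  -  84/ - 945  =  4/45 = 0.09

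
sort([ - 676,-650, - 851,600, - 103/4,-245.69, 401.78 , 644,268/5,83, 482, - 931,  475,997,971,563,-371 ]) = [-931,- 851, - 676,-650,- 371, - 245.69 , - 103/4,268/5,83, 401.78,475, 482,563,600, 644,971,997]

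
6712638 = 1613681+5098957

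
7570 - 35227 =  - 27657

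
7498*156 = 1169688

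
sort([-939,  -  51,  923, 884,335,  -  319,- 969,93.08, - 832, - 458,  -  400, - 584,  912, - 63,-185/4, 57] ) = [  -  969, - 939, -832, - 584, - 458,-400,- 319,-63,  -  51, - 185/4 , 57, 93.08, 335, 884,912, 923] 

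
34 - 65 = -31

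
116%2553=116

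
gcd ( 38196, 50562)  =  18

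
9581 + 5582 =15163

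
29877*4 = 119508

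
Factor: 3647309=89^1*107^1*383^1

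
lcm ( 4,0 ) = 0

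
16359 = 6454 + 9905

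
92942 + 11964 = 104906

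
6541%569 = 282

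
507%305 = 202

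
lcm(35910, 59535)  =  2262330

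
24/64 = 3/8 = 0.38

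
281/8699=281/8699 = 0.03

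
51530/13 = 3963 + 11/13 = 3963.85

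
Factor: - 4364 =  - 2^2*1091^1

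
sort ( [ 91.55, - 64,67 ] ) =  [ - 64,67,91.55] 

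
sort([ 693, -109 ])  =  [-109,  693]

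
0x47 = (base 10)71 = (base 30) 2b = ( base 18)3h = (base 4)1013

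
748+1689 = 2437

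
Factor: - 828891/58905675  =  -5^(- 2 )*7^1*59^1*97^(-1)*223^1 * 2699^( - 1 ) = - 92099/6545075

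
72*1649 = 118728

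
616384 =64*9631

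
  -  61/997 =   -  1+936/997 = -0.06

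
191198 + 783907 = 975105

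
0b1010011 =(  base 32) 2j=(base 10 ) 83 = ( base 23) 3e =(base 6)215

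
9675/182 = 53 + 29/182 = 53.16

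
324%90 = 54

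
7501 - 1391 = 6110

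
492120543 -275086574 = 217033969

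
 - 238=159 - 397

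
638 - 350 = 288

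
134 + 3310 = 3444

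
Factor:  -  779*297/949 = -231363/949 = - 3^3*11^1*13^(- 1)*19^1*41^1*73^( -1) 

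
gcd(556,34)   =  2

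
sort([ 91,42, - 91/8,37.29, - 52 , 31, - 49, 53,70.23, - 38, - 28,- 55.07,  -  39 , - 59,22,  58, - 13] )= [ - 59, - 55.07, - 52,  -  49, -39 , - 38,  -  28, - 13, - 91/8,22 , 31,37.29,42,53,  58,  70.23,91]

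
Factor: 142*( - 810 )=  - 115020=- 2^2*3^4*5^1*71^1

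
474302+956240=1430542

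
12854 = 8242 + 4612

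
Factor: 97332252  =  2^2*3^1*8111021^1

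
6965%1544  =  789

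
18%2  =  0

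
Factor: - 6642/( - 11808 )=9/16  =  2^( - 4 )*3^2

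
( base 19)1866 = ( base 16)268b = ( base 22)K8B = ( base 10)9867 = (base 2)10011010001011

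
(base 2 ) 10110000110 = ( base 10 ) 1414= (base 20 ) 3ae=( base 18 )46A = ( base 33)19s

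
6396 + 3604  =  10000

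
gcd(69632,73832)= 8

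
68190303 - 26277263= 41913040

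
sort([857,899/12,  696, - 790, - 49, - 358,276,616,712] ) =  [-790, - 358, - 49,899/12,276, 616, 696, 712,857]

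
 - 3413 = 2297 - 5710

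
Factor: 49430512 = 2^4*3089407^1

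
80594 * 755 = 60848470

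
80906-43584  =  37322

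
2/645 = 2/645 =0.00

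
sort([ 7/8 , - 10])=[ - 10, 7/8]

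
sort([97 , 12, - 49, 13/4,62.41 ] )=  [-49,13/4,12 , 62.41,97]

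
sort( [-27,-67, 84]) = [ - 67, - 27,  84]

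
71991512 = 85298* 844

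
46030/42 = 1095+20/21 = 1095.95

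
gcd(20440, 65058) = 14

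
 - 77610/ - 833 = 93+141/833=93.17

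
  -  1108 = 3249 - 4357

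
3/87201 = 1/29067 = 0.00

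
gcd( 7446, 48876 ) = 6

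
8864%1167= 695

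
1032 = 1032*1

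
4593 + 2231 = 6824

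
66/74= 33/37 = 0.89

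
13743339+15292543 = 29035882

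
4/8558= 2/4279 =0.00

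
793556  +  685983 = 1479539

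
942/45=20 + 14/15  =  20.93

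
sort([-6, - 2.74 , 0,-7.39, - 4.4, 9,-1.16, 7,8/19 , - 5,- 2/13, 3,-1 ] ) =[- 7.39, - 6, - 5, - 4.4,-2.74,  -  1.16 ,  -  1, - 2/13, 0, 8/19, 3, 7,9 ] 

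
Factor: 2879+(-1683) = 1196 =2^2*13^1 * 23^1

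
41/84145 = 41/84145 = 0.00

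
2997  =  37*81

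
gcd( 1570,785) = 785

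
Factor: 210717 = 3^2*13^1*1801^1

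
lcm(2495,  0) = 0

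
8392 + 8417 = 16809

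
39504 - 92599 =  - 53095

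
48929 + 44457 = 93386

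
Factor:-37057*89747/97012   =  -2^(-2 )*7^1*79^(- 1)*307^( - 1)*12821^1 * 37057^1 = - 3325754579/97012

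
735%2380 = 735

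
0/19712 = 0 =0.00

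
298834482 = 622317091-323482609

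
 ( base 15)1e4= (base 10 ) 439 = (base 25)he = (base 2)110110111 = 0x1B7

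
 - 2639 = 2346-4985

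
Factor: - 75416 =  - 2^3 * 11^1*857^1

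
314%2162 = 314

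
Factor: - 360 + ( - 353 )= - 713 = - 23^1* 31^1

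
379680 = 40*9492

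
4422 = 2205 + 2217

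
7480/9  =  7480/9 = 831.11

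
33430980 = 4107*8140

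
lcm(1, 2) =2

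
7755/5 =1551 = 1551.00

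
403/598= 31/46 = 0.67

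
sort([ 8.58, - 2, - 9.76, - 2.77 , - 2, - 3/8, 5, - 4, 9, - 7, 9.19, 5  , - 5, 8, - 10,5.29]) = [ - 10, - 9.76, - 7 , - 5, - 4, - 2.77, - 2, - 2, - 3/8 , 5,5,5.29, 8, 8.58,9,9.19 ]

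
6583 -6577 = 6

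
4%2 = 0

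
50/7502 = 25/3751 = 0.01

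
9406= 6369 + 3037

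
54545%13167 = 1877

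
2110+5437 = 7547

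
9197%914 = 57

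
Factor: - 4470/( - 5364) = 2^ ( - 1 ) * 3^( - 1)*  5^1 = 5/6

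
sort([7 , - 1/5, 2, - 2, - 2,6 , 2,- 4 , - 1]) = [ - 4, - 2, - 2, - 1,-1/5, 2,2, 6,7]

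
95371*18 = 1716678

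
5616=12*468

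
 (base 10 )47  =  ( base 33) 1E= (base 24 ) 1n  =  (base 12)3b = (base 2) 101111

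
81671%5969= 4074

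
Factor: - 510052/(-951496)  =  127513/237874 = 2^( - 1 ) * 7^( - 1)*13^( - 1)*29^1*1307^ ( - 1)*4397^1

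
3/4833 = 1/1611 =0.00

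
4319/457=9+206/457 = 9.45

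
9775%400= 175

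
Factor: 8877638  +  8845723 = 3^1*251^1*23537^1 = 17723361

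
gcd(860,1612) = 4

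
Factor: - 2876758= -2^1* 1438379^1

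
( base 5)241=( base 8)107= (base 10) 71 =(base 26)2j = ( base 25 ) 2L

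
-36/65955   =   - 12/21985 = - 0.00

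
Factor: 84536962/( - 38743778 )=-257^( -1)*75377^( - 1)*42268481^1 = - 42268481/19371889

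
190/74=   2 + 21/37 =2.57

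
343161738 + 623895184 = 967056922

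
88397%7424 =6733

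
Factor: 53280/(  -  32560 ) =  - 18/11 = - 2^1*3^2*  11^(  -  1) 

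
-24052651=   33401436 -57454087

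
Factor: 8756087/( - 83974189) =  - 13^(-1 )*37^1*89^1*2659^1*6459553^(  -  1)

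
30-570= - 540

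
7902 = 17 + 7885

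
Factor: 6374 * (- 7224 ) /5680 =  - 3^1*5^ ( - 1 )*7^1*43^1*71^( - 1)*3187^1 = - 2877861/355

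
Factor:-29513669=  - 19^1* 23^1 * 67537^1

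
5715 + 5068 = 10783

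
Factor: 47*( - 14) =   -  658 = - 2^1*7^1*47^1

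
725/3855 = 145/771=0.19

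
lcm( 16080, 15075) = 241200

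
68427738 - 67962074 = 465664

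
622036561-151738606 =470297955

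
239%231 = 8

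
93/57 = 31/19= 1.63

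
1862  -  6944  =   - 5082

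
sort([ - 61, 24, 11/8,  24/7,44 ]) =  [ - 61, 11/8 , 24/7,24, 44 ]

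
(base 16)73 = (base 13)8B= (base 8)163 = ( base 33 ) 3g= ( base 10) 115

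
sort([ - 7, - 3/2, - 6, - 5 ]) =[-7, - 6  ,-5,-3/2]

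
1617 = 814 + 803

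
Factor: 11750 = 2^1 * 5^3*47^1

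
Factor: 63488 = 2^11*31^1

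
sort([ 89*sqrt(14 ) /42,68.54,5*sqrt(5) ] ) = [ 89*sqrt(14 ) /42, 5*sqrt(5 ),  68.54]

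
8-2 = 6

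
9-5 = 4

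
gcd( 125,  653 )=1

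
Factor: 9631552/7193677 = 2^6*7^1*541^(-1 )*13297^ ( - 1)*21499^1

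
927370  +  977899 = 1905269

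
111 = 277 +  - 166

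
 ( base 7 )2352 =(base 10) 870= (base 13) 51c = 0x366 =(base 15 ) 3d0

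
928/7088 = 58/443 =0.13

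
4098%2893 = 1205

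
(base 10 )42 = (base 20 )22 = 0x2A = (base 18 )26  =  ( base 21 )20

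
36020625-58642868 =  - 22622243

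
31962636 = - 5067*(-6308 )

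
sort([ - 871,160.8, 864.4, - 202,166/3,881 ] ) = [-871, -202,  166/3,160.8 , 864.4,881]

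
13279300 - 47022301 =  - 33743001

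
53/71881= 53/71881 = 0.00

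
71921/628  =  71921/628 = 114.52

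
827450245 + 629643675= 1457093920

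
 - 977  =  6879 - 7856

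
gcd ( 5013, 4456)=557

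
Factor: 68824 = 2^3*7^1*1229^1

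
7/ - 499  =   - 1 + 492/499 = - 0.01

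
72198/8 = 9024 + 3/4 = 9024.75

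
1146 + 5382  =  6528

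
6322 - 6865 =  - 543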